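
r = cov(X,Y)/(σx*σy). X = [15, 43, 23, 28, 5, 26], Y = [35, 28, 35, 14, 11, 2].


Mean X = 23.3333, Mean Y = 20.8333
SD X = 11.699953, SD Y = 12.588575
Cov = 19.388889
r = 19.388889/(11.699953*12.588575) = 0.1316

r = 0.1316


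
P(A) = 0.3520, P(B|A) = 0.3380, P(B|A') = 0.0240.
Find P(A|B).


P(B) = P(B|A)*P(A) + P(B|A')*P(A')
= 0.3380*0.3520 + 0.0240*0.6480
= 0.118976 + 0.015552 = 0.134528
P(A|B) = 0.118976/0.134528 = 0.8844

P(A|B) = 0.8844


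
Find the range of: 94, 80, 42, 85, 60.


Max = 94, Min = 42
Range = 94 - 42 = 52

Range = 52


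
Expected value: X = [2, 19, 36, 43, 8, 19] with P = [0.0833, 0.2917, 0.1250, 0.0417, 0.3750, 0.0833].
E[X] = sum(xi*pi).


E[X] = 2*0.0833 + 19*0.2917 + 36*0.1250 + 43*0.0417 + 8*0.3750 + 19*0.0833
= 0.1666 + 5.5423 + 4.5000 + 1.7931 + 3.0000 + 1.5827
= 16.5847

E[X] = 16.5847


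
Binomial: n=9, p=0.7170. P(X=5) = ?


C(9,5) = 126
p^5 = 0.189494
(1-p)^4 = 0.006414
P = 126 * 0.189494 * 0.006414 = 0.1531

P(X=5) = 0.1531


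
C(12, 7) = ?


C(12,7) = 12!/(7! × 5!)
= 479001600/(5040 × 120)
= 792

C(12,7) = 792


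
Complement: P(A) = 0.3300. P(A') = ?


P(not A) = 1 - 0.3300 = 0.6700

P(not A) = 0.6700


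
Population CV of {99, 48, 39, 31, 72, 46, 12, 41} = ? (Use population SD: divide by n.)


Mean = 48.5000
SD = 24.7336
CV = (24.7336/48.5000)*100 = 50.9971%

CV = 50.9971%


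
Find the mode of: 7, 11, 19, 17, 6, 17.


Frequencies: 6:1, 7:1, 11:1, 17:2, 19:1
Max frequency = 2
Mode = 17

Mode = 17


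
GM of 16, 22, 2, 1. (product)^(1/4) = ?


Product = 16 × 22 × 2 × 1 = 704
GM = 704^(1/4) = 5.1510

GM = 5.1510


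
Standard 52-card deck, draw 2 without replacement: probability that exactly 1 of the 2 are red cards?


Hypergeometric: P(X=1) = C(26,1)·C(26,1) / C(52,2)
= 26 × 26 / 1326
= 676/1326 = 0.5098

P = 0.5098


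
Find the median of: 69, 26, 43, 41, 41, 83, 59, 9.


Sorted: 9, 26, 41, 41, 43, 59, 69, 83
n = 8 (even)
Middle values: 41 and 43
Median = (41+43)/2 = 42.0000

Median = 42.0000


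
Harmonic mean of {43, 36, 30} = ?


Sum of reciprocals = 1/43 + 1/36 + 1/30 = 0.084367
HM = 3/0.084367 = 35.5590

HM = 35.5590


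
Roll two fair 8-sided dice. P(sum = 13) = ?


Total outcomes = 8×8 = 64
Favorable (sum = 13): 4
P = 4/64 = 0.0625

P = 0.0625


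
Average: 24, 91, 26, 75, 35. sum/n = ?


Sum = 24 + 91 + 26 + 75 + 35 = 251
n = 5
Mean = 251/5 = 50.2000

Mean = 50.2000


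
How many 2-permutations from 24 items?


P(24,2) = 24!/22!
= 620448401733239439360000/1124000727777607680000
= 552

P(24,2) = 552


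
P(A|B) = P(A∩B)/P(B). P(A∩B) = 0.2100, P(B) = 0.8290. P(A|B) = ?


P(A|B) = 0.2100/0.8290 = 0.2533

P(A|B) = 0.2533


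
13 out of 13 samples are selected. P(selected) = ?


P = 13/13 = 1.0000

P = 1.0000


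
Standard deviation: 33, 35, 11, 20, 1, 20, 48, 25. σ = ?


Mean = 24.1250
Variance = 188.6094
SD = sqrt(188.6094) = 13.7335

SD = 13.7335


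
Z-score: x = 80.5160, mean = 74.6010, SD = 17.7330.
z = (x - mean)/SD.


z = (80.5160 - 74.6010)/17.7330
= 5.9150/17.7330
= 0.3336

z = 0.3336


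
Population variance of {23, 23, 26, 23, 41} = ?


Mean = 27.2000
Squared deviations: 17.6400, 17.6400, 1.4400, 17.6400, 190.4400
Sum = 244.8000
Variance = 244.8000/5 = 48.9600

Variance = 48.9600


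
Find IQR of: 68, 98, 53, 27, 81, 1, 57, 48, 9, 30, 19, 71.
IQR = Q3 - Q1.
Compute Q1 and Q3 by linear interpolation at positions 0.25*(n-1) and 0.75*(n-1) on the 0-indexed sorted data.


Sorted: 1, 9, 19, 27, 30, 48, 53, 57, 68, 71, 81, 98
Q1 (25th %ile) = 25.0000
Q3 (75th %ile) = 68.7500
IQR = 68.7500 - 25.0000 = 43.7500

IQR = 43.7500


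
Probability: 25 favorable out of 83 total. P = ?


P = 25/83 = 0.3012

P = 0.3012


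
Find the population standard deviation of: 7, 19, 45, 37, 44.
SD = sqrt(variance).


Mean = 30.4000
Variance = 223.8400
SD = sqrt(223.8400) = 14.9613

SD = 14.9613


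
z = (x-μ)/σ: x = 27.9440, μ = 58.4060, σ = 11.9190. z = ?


z = (27.9440 - 58.4060)/11.9190
= -30.4620/11.9190
= -2.5558

z = -2.5558


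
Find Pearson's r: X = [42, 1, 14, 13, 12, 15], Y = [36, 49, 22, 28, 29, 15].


Mean X = 16.1667, Mean Y = 29.8333
SD X = 12.455476, SD Y = 10.730279
Cov = -14.638889
r = -14.638889/(12.455476*10.730279) = -0.1095

r = -0.1095


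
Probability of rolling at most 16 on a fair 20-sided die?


Favorable outcomes (roll ≤ 16): 16
Total outcomes = 20
P = 16/20 = 0.8000

P = 0.8000


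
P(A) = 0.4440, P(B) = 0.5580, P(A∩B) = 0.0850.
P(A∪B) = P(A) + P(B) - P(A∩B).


P(A∪B) = 0.4440 + 0.5580 - 0.0850
= 1.0020 - 0.0850
= 0.9170

P(A∪B) = 0.9170


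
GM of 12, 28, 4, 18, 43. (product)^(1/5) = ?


Product = 12 × 28 × 4 × 18 × 43 = 1040256
GM = 1040256^(1/5) = 15.9745

GM = 15.9745


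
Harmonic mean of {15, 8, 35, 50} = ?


Sum of reciprocals = 1/15 + 1/8 + 1/35 + 1/50 = 0.240238
HM = 4/0.240238 = 16.6501

HM = 16.6501


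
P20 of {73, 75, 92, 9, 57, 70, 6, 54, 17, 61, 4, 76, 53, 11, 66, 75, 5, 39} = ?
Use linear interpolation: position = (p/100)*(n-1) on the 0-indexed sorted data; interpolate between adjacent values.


Sorted: 4, 5, 6, 9, 11, 17, 39, 53, 54, 57, 61, 66, 70, 73, 75, 75, 76, 92
n = 18
Index = 20/100 * 17 = 3.4000
Lower = data[3] = 9, Upper = data[4] = 11
P20 = 9 + 0.4000*(2) = 9.8000

P20 = 9.8000


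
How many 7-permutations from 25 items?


P(25,7) = 25!/18!
= 15511210043330985984000000/6402373705728000
= 2422728000

P(25,7) = 2422728000


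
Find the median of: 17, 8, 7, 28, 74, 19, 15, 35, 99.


Sorted: 7, 8, 15, 17, 19, 28, 35, 74, 99
n = 9 (odd)
Middle value = 19

Median = 19


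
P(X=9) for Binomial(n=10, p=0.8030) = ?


C(10,9) = 10
p^9 = 0.138816
(1-p)^1 = 0.197000
P = 10 * 0.138816 * 0.197000 = 0.2735

P(X=9) = 0.2735


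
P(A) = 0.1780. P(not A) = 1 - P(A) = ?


P(not A) = 1 - 0.1780 = 0.8220

P(not A) = 0.8220


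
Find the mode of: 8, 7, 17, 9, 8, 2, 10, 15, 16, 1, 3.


Frequencies: 1:1, 2:1, 3:1, 7:1, 8:2, 9:1, 10:1, 15:1, 16:1, 17:1
Max frequency = 2
Mode = 8

Mode = 8


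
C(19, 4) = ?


C(19,4) = 19!/(4! × 15!)
= 121645100408832000/(24 × 1307674368000)
= 3876

C(19,4) = 3876


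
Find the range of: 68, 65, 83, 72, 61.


Max = 83, Min = 61
Range = 83 - 61 = 22

Range = 22


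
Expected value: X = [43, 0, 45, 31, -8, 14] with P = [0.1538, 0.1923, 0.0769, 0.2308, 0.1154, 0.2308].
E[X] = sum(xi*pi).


E[X] = 43*0.1538 + 0*0.1923 + 45*0.0769 + 31*0.2308 - 8*0.1154 + 14*0.2308
= 6.6134 + 0 + 3.4605 + 7.1548 - 0.9232 + 3.2312
= 19.5367

E[X] = 19.5367


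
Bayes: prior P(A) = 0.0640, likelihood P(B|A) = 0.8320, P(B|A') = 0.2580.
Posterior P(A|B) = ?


P(B) = P(B|A)*P(A) + P(B|A')*P(A')
= 0.8320*0.0640 + 0.2580*0.9360
= 0.053248 + 0.241488 = 0.294736
P(A|B) = 0.053248/0.294736 = 0.1807

P(A|B) = 0.1807


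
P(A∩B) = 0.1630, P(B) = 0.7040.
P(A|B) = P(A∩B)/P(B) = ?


P(A|B) = 0.1630/0.7040 = 0.2315

P(A|B) = 0.2315


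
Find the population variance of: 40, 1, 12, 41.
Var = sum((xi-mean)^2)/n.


Mean = 23.5000
Squared deviations: 272.2500, 506.2500, 132.2500, 306.2500
Sum = 1217.0000
Variance = 1217.0000/4 = 304.2500

Variance = 304.2500


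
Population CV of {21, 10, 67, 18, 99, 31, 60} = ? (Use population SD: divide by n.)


Mean = 43.7143
SD = 30.0937
CV = (30.0937/43.7143)*100 = 68.8419%

CV = 68.8419%


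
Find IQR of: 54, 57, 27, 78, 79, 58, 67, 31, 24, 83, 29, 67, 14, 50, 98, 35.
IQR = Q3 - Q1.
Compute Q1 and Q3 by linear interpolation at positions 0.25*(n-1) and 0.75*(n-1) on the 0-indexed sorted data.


Sorted: 14, 24, 27, 29, 31, 35, 50, 54, 57, 58, 67, 67, 78, 79, 83, 98
Q1 (25th %ile) = 30.5000
Q3 (75th %ile) = 69.7500
IQR = 69.7500 - 30.5000 = 39.2500

IQR = 39.2500


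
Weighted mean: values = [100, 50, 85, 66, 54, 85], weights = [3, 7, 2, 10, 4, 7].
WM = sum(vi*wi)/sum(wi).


Numerator = 100*3 + 50*7 + 85*2 + 66*10 + 54*4 + 85*7 = 2291
Denominator = 3 + 7 + 2 + 10 + 4 + 7 = 33
WM = 2291/33 = 69.4242

WM = 69.4242


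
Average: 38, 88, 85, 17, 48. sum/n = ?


Sum = 38 + 88 + 85 + 17 + 48 = 276
n = 5
Mean = 276/5 = 55.2000

Mean = 55.2000


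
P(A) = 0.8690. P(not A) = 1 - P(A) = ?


P(not A) = 1 - 0.8690 = 0.1310

P(not A) = 0.1310


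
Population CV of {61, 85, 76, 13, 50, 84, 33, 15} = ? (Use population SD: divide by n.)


Mean = 52.1250
SD = 27.4428
CV = (27.4428/52.1250)*100 = 52.6481%

CV = 52.6481%


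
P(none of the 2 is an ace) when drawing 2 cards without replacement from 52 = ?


P(no aces) = (48/52) × (47/51)
= 0.8507

P = 0.8507


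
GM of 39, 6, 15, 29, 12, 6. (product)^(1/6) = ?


Product = 39 × 6 × 15 × 29 × 12 × 6 = 7328880
GM = 7328880^(1/6) = 13.9371

GM = 13.9371


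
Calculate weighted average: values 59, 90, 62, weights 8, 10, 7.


Numerator = 59*8 + 90*10 + 62*7 = 1806
Denominator = 8 + 10 + 7 = 25
WM = 1806/25 = 72.2400

WM = 72.2400


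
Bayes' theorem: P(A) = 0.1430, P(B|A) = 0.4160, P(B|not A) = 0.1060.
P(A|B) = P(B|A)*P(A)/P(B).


P(B) = P(B|A)*P(A) + P(B|A')*P(A')
= 0.4160*0.1430 + 0.1060*0.8570
= 0.059488 + 0.090842 = 0.150330
P(A|B) = 0.059488/0.150330 = 0.3957

P(A|B) = 0.3957


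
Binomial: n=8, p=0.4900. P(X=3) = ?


C(8,3) = 56
p^3 = 0.117649
(1-p)^5 = 0.034503
P = 56 * 0.117649 * 0.034503 = 0.2273

P(X=3) = 0.2273


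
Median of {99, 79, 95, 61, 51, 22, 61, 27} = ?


Sorted: 22, 27, 51, 61, 61, 79, 95, 99
n = 8 (even)
Middle values: 61 and 61
Median = (61+61)/2 = 61.0000

Median = 61.0000


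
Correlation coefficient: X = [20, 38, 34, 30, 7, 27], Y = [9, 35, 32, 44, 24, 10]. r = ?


Mean X = 26.0000, Mean Y = 25.6667
SD X = 10.181683, SD Y = 12.840907
Cov = 58.666667
r = 58.666667/(10.181683*12.840907) = 0.4487

r = 0.4487


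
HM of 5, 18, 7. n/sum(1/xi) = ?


Sum of reciprocals = 1/5 + 1/18 + 1/7 = 0.398413
HM = 3/0.398413 = 7.5299

HM = 7.5299


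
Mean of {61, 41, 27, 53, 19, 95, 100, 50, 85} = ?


Sum = 61 + 41 + 27 + 53 + 19 + 95 + 100 + 50 + 85 = 531
n = 9
Mean = 531/9 = 59.0000

Mean = 59.0000


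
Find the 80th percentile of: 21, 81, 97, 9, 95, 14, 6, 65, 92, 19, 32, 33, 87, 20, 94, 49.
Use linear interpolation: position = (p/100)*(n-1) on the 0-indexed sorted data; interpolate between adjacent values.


Sorted: 6, 9, 14, 19, 20, 21, 32, 33, 49, 65, 81, 87, 92, 94, 95, 97
n = 16
Index = 80/100 * 15 = 12.0000
Lower = data[12] = 92, Upper = data[13] = 94
P80 = 92 + 0*(2) = 92.0000

P80 = 92.0000


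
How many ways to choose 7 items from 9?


C(9,7) = 9!/(7! × 2!)
= 362880/(5040 × 2)
= 36

C(9,7) = 36


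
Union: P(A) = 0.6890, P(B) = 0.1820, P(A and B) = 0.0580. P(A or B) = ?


P(A∪B) = 0.6890 + 0.1820 - 0.0580
= 0.8710 - 0.0580
= 0.8130

P(A∪B) = 0.8130


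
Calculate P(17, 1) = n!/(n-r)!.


P(17,1) = 17!/16!
= 355687428096000/20922789888000
= 17

P(17,1) = 17


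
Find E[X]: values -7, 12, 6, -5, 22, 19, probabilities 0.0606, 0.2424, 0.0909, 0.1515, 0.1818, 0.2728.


E[X] = -7*0.0606 + 12*0.2424 + 6*0.0909 - 5*0.1515 + 22*0.1818 + 19*0.2728
= -0.4242 + 2.9088 + 0.5454 - 0.7575 + 3.9996 + 5.1832
= 11.4553

E[X] = 11.4553


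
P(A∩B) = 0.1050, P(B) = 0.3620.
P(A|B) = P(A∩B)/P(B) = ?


P(A|B) = 0.1050/0.3620 = 0.2901

P(A|B) = 0.2901


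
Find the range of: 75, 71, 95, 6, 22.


Max = 95, Min = 6
Range = 95 - 6 = 89

Range = 89


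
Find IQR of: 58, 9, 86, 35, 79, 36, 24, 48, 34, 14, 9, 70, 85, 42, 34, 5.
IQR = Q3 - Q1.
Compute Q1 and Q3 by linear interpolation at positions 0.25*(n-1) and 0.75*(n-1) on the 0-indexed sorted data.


Sorted: 5, 9, 9, 14, 24, 34, 34, 35, 36, 42, 48, 58, 70, 79, 85, 86
Q1 (25th %ile) = 21.5000
Q3 (75th %ile) = 61.0000
IQR = 61.0000 - 21.5000 = 39.5000

IQR = 39.5000


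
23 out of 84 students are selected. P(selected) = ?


P = 23/84 = 0.2738

P = 0.2738


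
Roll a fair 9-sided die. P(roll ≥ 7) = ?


Favorable outcomes (roll ≥ 7): 3
Total outcomes = 9
P = 3/9 = 0.3333

P = 0.3333


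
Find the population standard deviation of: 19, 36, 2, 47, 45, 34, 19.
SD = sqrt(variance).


Mean = 28.8571
Variance = 226.1224
SD = sqrt(226.1224) = 15.0374

SD = 15.0374


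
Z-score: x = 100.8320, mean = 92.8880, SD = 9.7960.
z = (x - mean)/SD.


z = (100.8320 - 92.8880)/9.7960
= 7.9440/9.7960
= 0.8109

z = 0.8109


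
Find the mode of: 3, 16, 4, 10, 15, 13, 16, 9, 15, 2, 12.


Frequencies: 2:1, 3:1, 4:1, 9:1, 10:1, 12:1, 13:1, 15:2, 16:2
Max frequency = 2
Mode = 15, 16

Mode = 15, 16


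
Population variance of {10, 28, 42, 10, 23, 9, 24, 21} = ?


Mean = 20.8750
Squared deviations: 118.2656, 50.7656, 446.2656, 118.2656, 4.5156, 141.0156, 9.7656, 0.0156
Sum = 888.8750
Variance = 888.8750/8 = 111.1094

Variance = 111.1094


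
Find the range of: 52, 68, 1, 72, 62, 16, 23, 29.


Max = 72, Min = 1
Range = 72 - 1 = 71

Range = 71


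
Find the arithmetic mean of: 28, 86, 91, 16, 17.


Sum = 28 + 86 + 91 + 16 + 17 = 238
n = 5
Mean = 238/5 = 47.6000

Mean = 47.6000


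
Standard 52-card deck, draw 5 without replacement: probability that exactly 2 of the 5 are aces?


Hypergeometric: P(X=2) = C(4,2)·C(48,3) / C(52,5)
= 6 × 17296 / 2598960
= 103776/2598960 = 0.0399

P = 0.0399


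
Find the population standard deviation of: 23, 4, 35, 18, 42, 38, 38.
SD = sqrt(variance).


Mean = 28.2857
Variance = 163.6327
SD = sqrt(163.6327) = 12.7919

SD = 12.7919


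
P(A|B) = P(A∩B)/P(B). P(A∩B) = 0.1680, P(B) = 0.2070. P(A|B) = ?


P(A|B) = 0.1680/0.2070 = 0.8116

P(A|B) = 0.8116


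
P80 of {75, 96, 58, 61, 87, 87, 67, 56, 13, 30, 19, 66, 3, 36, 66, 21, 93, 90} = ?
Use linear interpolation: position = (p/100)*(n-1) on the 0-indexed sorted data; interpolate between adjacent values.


Sorted: 3, 13, 19, 21, 30, 36, 56, 58, 61, 66, 66, 67, 75, 87, 87, 90, 93, 96
n = 18
Index = 80/100 * 17 = 13.6000
Lower = data[13] = 87, Upper = data[14] = 87
P80 = 87 + 0.6000*(0) = 87.0000

P80 = 87.0000


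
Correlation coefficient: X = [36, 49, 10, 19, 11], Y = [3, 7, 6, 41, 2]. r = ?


Mean X = 25.0000, Mean Y = 11.8000
SD X = 15.192103, SD Y = 14.715978
Cov = -32.600000
r = -32.600000/(15.192103*14.715978) = -0.1458

r = -0.1458


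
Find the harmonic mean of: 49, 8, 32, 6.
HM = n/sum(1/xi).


Sum of reciprocals = 1/49 + 1/8 + 1/32 + 1/6 = 0.343325
HM = 4/0.343325 = 11.6508

HM = 11.6508


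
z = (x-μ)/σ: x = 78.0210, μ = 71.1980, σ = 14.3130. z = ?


z = (78.0210 - 71.1980)/14.3130
= 6.8230/14.3130
= 0.4767

z = 0.4767


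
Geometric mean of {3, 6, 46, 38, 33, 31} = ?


Product = 3 × 6 × 46 × 38 × 33 × 31 = 32187672
GM = 32187672^(1/6) = 17.8353

GM = 17.8353


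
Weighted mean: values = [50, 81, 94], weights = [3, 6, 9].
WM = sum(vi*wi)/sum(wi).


Numerator = 50*3 + 81*6 + 94*9 = 1482
Denominator = 3 + 6 + 9 = 18
WM = 1482/18 = 82.3333

WM = 82.3333


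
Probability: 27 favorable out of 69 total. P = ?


P = 27/69 = 0.3913

P = 0.3913


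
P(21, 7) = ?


P(21,7) = 21!/14!
= 51090942171709440000/87178291200
= 586051200

P(21,7) = 586051200


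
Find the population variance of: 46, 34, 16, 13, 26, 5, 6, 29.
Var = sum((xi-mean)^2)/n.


Mean = 21.8750
Squared deviations: 582.0156, 147.0156, 34.5156, 78.7656, 17.0156, 284.7656, 252.0156, 50.7656
Sum = 1446.8750
Variance = 1446.8750/8 = 180.8594

Variance = 180.8594


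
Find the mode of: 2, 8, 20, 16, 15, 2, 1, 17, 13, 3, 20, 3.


Frequencies: 1:1, 2:2, 3:2, 8:1, 13:1, 15:1, 16:1, 17:1, 20:2
Max frequency = 2
Mode = 2, 3, 20

Mode = 2, 3, 20


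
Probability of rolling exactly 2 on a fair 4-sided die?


Favorable outcomes (roll = 2): 1
Total outcomes = 4
P = 1/4 = 0.2500

P = 0.2500


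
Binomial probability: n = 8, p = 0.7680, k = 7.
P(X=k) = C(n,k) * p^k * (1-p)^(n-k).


C(8,7) = 8
p^7 = 0.157590
(1-p)^1 = 0.232000
P = 8 * 0.157590 * 0.232000 = 0.2925

P(X=7) = 0.2925


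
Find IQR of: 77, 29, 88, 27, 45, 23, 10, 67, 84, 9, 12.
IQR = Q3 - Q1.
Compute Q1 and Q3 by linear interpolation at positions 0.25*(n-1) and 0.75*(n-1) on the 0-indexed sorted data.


Sorted: 9, 10, 12, 23, 27, 29, 45, 67, 77, 84, 88
Q1 (25th %ile) = 17.5000
Q3 (75th %ile) = 72.0000
IQR = 72.0000 - 17.5000 = 54.5000

IQR = 54.5000


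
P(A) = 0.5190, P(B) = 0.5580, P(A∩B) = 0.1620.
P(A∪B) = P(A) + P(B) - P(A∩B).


P(A∪B) = 0.5190 + 0.5580 - 0.1620
= 1.0770 - 0.1620
= 0.9150

P(A∪B) = 0.9150


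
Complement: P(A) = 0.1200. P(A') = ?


P(not A) = 1 - 0.1200 = 0.8800

P(not A) = 0.8800


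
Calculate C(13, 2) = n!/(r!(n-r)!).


C(13,2) = 13!/(2! × 11!)
= 6227020800/(2 × 39916800)
= 78

C(13,2) = 78


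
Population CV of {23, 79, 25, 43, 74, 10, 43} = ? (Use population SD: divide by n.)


Mean = 42.4286
SD = 24.1061
CV = (24.1061/42.4286)*100 = 56.8156%

CV = 56.8156%


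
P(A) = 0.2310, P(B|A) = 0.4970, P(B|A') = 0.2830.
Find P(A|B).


P(B) = P(B|A)*P(A) + P(B|A')*P(A')
= 0.4970*0.2310 + 0.2830*0.7690
= 0.114807 + 0.217627 = 0.332434
P(A|B) = 0.114807/0.332434 = 0.3454

P(A|B) = 0.3454


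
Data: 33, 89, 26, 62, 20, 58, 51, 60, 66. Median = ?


Sorted: 20, 26, 33, 51, 58, 60, 62, 66, 89
n = 9 (odd)
Middle value = 58

Median = 58


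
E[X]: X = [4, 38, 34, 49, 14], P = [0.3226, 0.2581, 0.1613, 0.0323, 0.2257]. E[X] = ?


E[X] = 4*0.3226 + 38*0.2581 + 34*0.1613 + 49*0.0323 + 14*0.2257
= 1.2904 + 9.8078 + 5.4842 + 1.5827 + 3.1598
= 21.3249

E[X] = 21.3249


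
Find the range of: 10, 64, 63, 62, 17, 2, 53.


Max = 64, Min = 2
Range = 64 - 2 = 62

Range = 62


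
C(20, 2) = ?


C(20,2) = 20!/(2! × 18!)
= 2432902008176640000/(2 × 6402373705728000)
= 190

C(20,2) = 190


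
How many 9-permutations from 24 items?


P(24,9) = 24!/15!
= 620448401733239439360000/1307674368000
= 474467051520

P(24,9) = 474467051520


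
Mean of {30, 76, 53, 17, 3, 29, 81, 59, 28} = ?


Sum = 30 + 76 + 53 + 17 + 3 + 29 + 81 + 59 + 28 = 376
n = 9
Mean = 376/9 = 41.7778

Mean = 41.7778


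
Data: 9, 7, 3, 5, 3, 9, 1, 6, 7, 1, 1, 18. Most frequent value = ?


Frequencies: 1:3, 3:2, 5:1, 6:1, 7:2, 9:2, 18:1
Max frequency = 3
Mode = 1

Mode = 1


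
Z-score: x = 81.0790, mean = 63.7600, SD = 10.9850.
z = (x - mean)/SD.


z = (81.0790 - 63.7600)/10.9850
= 17.3190/10.9850
= 1.5766

z = 1.5766


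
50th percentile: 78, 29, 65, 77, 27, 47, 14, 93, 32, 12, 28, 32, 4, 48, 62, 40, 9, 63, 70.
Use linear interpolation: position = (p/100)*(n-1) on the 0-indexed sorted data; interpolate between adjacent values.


Sorted: 4, 9, 12, 14, 27, 28, 29, 32, 32, 40, 47, 48, 62, 63, 65, 70, 77, 78, 93
n = 19
Index = 50/100 * 18 = 9.0000
Lower = data[9] = 40, Upper = data[10] = 47
P50 = 40 + 0*(7) = 40.0000

P50 = 40.0000


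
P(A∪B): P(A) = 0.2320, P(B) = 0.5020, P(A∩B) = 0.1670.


P(A∪B) = 0.2320 + 0.5020 - 0.1670
= 0.7340 - 0.1670
= 0.5670

P(A∪B) = 0.5670


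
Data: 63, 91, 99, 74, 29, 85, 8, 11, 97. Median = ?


Sorted: 8, 11, 29, 63, 74, 85, 91, 97, 99
n = 9 (odd)
Middle value = 74

Median = 74


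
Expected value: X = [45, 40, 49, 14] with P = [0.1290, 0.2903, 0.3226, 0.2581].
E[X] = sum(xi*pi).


E[X] = 45*0.1290 + 40*0.2903 + 49*0.3226 + 14*0.2581
= 5.8050 + 11.6120 + 15.8074 + 3.6134
= 36.8378

E[X] = 36.8378


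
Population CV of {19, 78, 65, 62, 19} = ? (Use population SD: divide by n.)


Mean = 48.6000
SD = 24.7596
CV = (24.7596/48.6000)*100 = 50.9458%

CV = 50.9458%


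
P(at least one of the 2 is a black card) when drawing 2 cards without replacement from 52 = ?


P(at least one) = 1 - P(none)
P(none) = (26/52) × (25/51) = 0.245098
P(at least one) = 1 - 0.245098 = 0.7549

P = 0.7549


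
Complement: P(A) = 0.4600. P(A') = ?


P(not A) = 1 - 0.4600 = 0.5400

P(not A) = 0.5400


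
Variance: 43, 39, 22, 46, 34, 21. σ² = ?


Mean = 34.1667
Squared deviations: 78.0278, 23.3611, 148.0278, 140.0278, 0.0278, 173.3611
Sum = 562.8333
Variance = 562.8333/6 = 93.8056

Variance = 93.8056


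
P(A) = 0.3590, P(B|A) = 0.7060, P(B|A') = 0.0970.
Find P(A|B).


P(B) = P(B|A)*P(A) + P(B|A')*P(A')
= 0.7060*0.3590 + 0.0970*0.6410
= 0.253454 + 0.062177 = 0.315631
P(A|B) = 0.253454/0.315631 = 0.8030

P(A|B) = 0.8030


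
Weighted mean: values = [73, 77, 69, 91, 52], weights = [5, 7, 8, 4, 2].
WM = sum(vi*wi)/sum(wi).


Numerator = 73*5 + 77*7 + 69*8 + 91*4 + 52*2 = 1924
Denominator = 5 + 7 + 8 + 4 + 2 = 26
WM = 1924/26 = 74.0000

WM = 74.0000


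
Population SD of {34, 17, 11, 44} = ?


Mean = 26.5000
Variance = 173.2500
SD = sqrt(173.2500) = 13.1624

SD = 13.1624


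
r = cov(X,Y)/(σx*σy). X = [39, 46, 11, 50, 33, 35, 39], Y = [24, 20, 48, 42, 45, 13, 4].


Mean X = 36.1429, Mean Y = 28.0000
SD X = 11.642638, SD Y = 15.883504
Cov = -72.000000
r = -72.000000/(11.642638*15.883504) = -0.3893

r = -0.3893


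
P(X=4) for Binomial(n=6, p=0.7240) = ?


C(6,4) = 15
p^4 = 0.274760
(1-p)^2 = 0.076176
P = 15 * 0.274760 * 0.076176 = 0.3140

P(X=4) = 0.3140


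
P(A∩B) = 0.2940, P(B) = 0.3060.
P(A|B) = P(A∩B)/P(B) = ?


P(A|B) = 0.2940/0.3060 = 0.9608

P(A|B) = 0.9608


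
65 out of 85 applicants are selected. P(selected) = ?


P = 65/85 = 0.7647

P = 0.7647


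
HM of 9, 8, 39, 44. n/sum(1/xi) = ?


Sum of reciprocals = 1/9 + 1/8 + 1/39 + 1/44 = 0.284479
HM = 4/0.284479 = 14.0608

HM = 14.0608


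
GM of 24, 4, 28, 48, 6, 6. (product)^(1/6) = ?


Product = 24 × 4 × 28 × 48 × 6 × 6 = 4644864
GM = 4644864^(1/6) = 12.9170

GM = 12.9170


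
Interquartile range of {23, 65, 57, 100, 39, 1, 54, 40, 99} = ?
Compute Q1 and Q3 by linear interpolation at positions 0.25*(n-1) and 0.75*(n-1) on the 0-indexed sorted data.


Sorted: 1, 23, 39, 40, 54, 57, 65, 99, 100
Q1 (25th %ile) = 39.0000
Q3 (75th %ile) = 65.0000
IQR = 65.0000 - 39.0000 = 26.0000

IQR = 26.0000


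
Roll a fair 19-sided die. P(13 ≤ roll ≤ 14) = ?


Favorable outcomes (13 ≤ roll ≤ 14): 2
Total outcomes = 19
P = 2/19 = 0.1053

P = 0.1053


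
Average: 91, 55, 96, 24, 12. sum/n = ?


Sum = 91 + 55 + 96 + 24 + 12 = 278
n = 5
Mean = 278/5 = 55.6000

Mean = 55.6000


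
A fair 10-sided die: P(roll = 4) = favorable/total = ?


Favorable outcomes (roll = 4): 1
Total outcomes = 10
P = 1/10 = 0.1000

P = 0.1000


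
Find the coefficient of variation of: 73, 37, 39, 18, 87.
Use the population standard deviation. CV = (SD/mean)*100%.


Mean = 50.8000
SD = 25.3330
CV = (25.3330/50.8000)*100 = 49.8681%

CV = 49.8681%


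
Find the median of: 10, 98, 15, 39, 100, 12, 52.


Sorted: 10, 12, 15, 39, 52, 98, 100
n = 7 (odd)
Middle value = 39

Median = 39


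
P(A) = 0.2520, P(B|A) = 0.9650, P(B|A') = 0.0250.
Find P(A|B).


P(B) = P(B|A)*P(A) + P(B|A')*P(A')
= 0.9650*0.2520 + 0.0250*0.7480
= 0.243180 + 0.018700 = 0.261880
P(A|B) = 0.243180/0.261880 = 0.9286

P(A|B) = 0.9286


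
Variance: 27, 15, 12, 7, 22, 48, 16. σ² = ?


Mean = 21.0000
Squared deviations: 36.0000, 36.0000, 81.0000, 196.0000, 1.0000, 729.0000, 25.0000
Sum = 1104.0000
Variance = 1104.0000/7 = 157.7143

Variance = 157.7143


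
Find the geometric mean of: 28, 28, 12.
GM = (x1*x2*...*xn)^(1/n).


Product = 28 × 28 × 12 = 9408
GM = 9408^(1/3) = 21.1105

GM = 21.1105


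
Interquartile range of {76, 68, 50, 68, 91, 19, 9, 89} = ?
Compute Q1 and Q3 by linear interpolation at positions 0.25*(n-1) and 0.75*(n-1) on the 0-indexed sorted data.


Sorted: 9, 19, 50, 68, 68, 76, 89, 91
Q1 (25th %ile) = 42.2500
Q3 (75th %ile) = 79.2500
IQR = 79.2500 - 42.2500 = 37.0000

IQR = 37.0000


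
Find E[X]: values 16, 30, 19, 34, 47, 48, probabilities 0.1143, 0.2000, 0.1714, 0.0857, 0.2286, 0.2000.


E[X] = 16*0.1143 + 30*0.2000 + 19*0.1714 + 34*0.0857 + 47*0.2286 + 48*0.2000
= 1.8288 + 6.0000 + 3.2566 + 2.9138 + 10.7442 + 9.6000
= 34.3434

E[X] = 34.3434


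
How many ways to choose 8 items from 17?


C(17,8) = 17!/(8! × 9!)
= 355687428096000/(40320 × 362880)
= 24310

C(17,8) = 24310


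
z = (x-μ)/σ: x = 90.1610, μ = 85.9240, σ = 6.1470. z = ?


z = (90.1610 - 85.9240)/6.1470
= 4.2370/6.1470
= 0.6893

z = 0.6893


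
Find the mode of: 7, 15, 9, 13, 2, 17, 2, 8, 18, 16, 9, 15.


Frequencies: 2:2, 7:1, 8:1, 9:2, 13:1, 15:2, 16:1, 17:1, 18:1
Max frequency = 2
Mode = 2, 9, 15

Mode = 2, 9, 15


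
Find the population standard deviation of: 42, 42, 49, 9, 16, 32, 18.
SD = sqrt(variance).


Mean = 29.7143
Variance = 204.7755
SD = sqrt(204.7755) = 14.3100

SD = 14.3100


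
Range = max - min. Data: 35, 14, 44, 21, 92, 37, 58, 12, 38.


Max = 92, Min = 12
Range = 92 - 12 = 80

Range = 80


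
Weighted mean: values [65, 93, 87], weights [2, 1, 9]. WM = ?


Numerator = 65*2 + 93*1 + 87*9 = 1006
Denominator = 2 + 1 + 9 = 12
WM = 1006/12 = 83.8333

WM = 83.8333


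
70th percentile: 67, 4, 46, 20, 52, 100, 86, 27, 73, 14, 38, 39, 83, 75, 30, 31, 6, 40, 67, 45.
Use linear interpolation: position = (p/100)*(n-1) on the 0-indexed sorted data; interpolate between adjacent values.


Sorted: 4, 6, 14, 20, 27, 30, 31, 38, 39, 40, 45, 46, 52, 67, 67, 73, 75, 83, 86, 100
n = 20
Index = 70/100 * 19 = 13.3000
Lower = data[13] = 67, Upper = data[14] = 67
P70 = 67 + 0.3000*(0) = 67.0000

P70 = 67.0000


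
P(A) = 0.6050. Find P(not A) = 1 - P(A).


P(not A) = 1 - 0.6050 = 0.3950

P(not A) = 0.3950


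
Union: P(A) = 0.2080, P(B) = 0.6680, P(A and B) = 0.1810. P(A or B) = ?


P(A∪B) = 0.2080 + 0.6680 - 0.1810
= 0.8760 - 0.1810
= 0.6950

P(A∪B) = 0.6950


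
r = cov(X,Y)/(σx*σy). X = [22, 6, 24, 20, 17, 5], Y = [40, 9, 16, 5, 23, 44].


Mean X = 15.6667, Mean Y = 22.8333
SD X = 7.498148, SD Y = 14.712995
Cov = -19.555556
r = -19.555556/(7.498148*14.712995) = -0.1773

r = -0.1773


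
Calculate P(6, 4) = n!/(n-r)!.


P(6,4) = 6!/2!
= 720/2
= 360

P(6,4) = 360


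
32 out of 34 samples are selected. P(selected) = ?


P = 32/34 = 0.9412

P = 0.9412


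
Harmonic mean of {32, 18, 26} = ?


Sum of reciprocals = 1/32 + 1/18 + 1/26 = 0.125267
HM = 3/0.125267 = 23.9488

HM = 23.9488


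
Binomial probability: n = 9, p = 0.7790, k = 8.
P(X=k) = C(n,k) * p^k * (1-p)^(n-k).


C(9,8) = 9
p^8 = 0.135612
(1-p)^1 = 0.221000
P = 9 * 0.135612 * 0.221000 = 0.2697

P(X=8) = 0.2697


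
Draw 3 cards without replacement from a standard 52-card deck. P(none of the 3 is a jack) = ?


P(no jacks) = (48/52) × (47/51) × (46/50)
= 0.7826

P = 0.7826


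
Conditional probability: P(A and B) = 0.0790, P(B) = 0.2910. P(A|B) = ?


P(A|B) = 0.0790/0.2910 = 0.2715

P(A|B) = 0.2715


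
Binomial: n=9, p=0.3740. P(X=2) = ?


C(9,2) = 36
p^2 = 0.139876
(1-p)^7 = 0.037672
P = 36 * 0.139876 * 0.037672 = 0.1897

P(X=2) = 0.1897


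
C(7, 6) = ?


C(7,6) = 7!/(6! × 1!)
= 5040/(720 × 1)
= 7

C(7,6) = 7


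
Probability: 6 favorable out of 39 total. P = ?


P = 6/39 = 0.1538

P = 0.1538


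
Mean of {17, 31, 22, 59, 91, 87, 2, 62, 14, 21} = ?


Sum = 17 + 31 + 22 + 59 + 91 + 87 + 2 + 62 + 14 + 21 = 406
n = 10
Mean = 406/10 = 40.6000

Mean = 40.6000


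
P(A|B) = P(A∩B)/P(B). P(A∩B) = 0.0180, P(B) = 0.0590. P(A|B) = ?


P(A|B) = 0.0180/0.0590 = 0.3051

P(A|B) = 0.3051


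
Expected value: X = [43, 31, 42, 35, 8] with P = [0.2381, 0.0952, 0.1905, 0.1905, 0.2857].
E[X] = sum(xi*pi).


E[X] = 43*0.2381 + 31*0.0952 + 42*0.1905 + 35*0.1905 + 8*0.2857
= 10.2383 + 2.9512 + 8.0010 + 6.6675 + 2.2856
= 30.1436

E[X] = 30.1436


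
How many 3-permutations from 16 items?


P(16,3) = 16!/13!
= 20922789888000/6227020800
= 3360

P(16,3) = 3360


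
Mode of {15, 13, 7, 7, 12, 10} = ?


Frequencies: 7:2, 10:1, 12:1, 13:1, 15:1
Max frequency = 2
Mode = 7

Mode = 7


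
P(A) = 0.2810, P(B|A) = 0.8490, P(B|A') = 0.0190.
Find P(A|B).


P(B) = P(B|A)*P(A) + P(B|A')*P(A')
= 0.8490*0.2810 + 0.0190*0.7190
= 0.238569 + 0.013661 = 0.252230
P(A|B) = 0.238569/0.252230 = 0.9458

P(A|B) = 0.9458


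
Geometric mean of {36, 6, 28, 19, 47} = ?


Product = 36 × 6 × 28 × 19 × 47 = 5400864
GM = 5400864^(1/5) = 22.2071

GM = 22.2071


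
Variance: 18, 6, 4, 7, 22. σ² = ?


Mean = 11.4000
Squared deviations: 43.5600, 29.1600, 54.7600, 19.3600, 112.3600
Sum = 259.2000
Variance = 259.2000/5 = 51.8400

Variance = 51.8400


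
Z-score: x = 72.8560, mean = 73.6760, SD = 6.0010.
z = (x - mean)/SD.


z = (72.8560 - 73.6760)/6.0010
= -0.8200/6.0010
= -0.1366

z = -0.1366


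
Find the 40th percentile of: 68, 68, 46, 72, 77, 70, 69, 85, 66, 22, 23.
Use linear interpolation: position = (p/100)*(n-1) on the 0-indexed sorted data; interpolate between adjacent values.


Sorted: 22, 23, 46, 66, 68, 68, 69, 70, 72, 77, 85
n = 11
Index = 40/100 * 10 = 4.0000
Lower = data[4] = 68, Upper = data[5] = 68
P40 = 68 + 0*(0) = 68.0000

P40 = 68.0000


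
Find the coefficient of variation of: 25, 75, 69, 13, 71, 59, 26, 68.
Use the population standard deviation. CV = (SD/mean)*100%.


Mean = 50.7500
SD = 23.4454
CV = (23.4454/50.7500)*100 = 46.1979%

CV = 46.1979%


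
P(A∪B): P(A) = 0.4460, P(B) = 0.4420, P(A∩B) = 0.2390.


P(A∪B) = 0.4460 + 0.4420 - 0.2390
= 0.8880 - 0.2390
= 0.6490

P(A∪B) = 0.6490


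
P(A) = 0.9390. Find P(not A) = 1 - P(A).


P(not A) = 1 - 0.9390 = 0.0610

P(not A) = 0.0610


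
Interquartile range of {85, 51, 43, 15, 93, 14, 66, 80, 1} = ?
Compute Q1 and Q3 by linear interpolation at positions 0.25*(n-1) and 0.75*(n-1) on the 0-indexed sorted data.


Sorted: 1, 14, 15, 43, 51, 66, 80, 85, 93
Q1 (25th %ile) = 15.0000
Q3 (75th %ile) = 80.0000
IQR = 80.0000 - 15.0000 = 65.0000

IQR = 65.0000


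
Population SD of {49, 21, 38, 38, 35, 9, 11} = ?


Mean = 28.7143
Variance = 197.9184
SD = sqrt(197.9184) = 14.0683

SD = 14.0683


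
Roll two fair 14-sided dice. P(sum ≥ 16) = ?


Total outcomes = 14×14 = 196
Favorable (sum ≥ 16): 91
P = 91/196 = 0.4643

P = 0.4643


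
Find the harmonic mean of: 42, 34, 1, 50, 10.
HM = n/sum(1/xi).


Sum of reciprocals = 1/42 + 1/34 + 1/1 + 1/50 + 1/10 = 1.173221
HM = 5/1.173221 = 4.2618

HM = 4.2618


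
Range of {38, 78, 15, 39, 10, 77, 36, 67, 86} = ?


Max = 86, Min = 10
Range = 86 - 10 = 76

Range = 76


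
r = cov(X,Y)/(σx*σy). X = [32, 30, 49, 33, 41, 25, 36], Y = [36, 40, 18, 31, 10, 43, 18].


Mean X = 35.1429, Mean Y = 28.0000
SD X = 7.278708, SD Y = 11.747340
Cov = -71.142857
r = -71.142857/(7.278708*11.747340) = -0.8320

r = -0.8320


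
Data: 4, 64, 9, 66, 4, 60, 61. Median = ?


Sorted: 4, 4, 9, 60, 61, 64, 66
n = 7 (odd)
Middle value = 60

Median = 60


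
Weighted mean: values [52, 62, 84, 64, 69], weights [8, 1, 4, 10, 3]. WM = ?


Numerator = 52*8 + 62*1 + 84*4 + 64*10 + 69*3 = 1661
Denominator = 8 + 1 + 4 + 10 + 3 = 26
WM = 1661/26 = 63.8846

WM = 63.8846


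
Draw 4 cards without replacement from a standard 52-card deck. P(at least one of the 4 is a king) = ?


P(at least one) = 1 - P(none)
P(none) = (48/52) × (47/51) × (46/50) × (45/49) = 0.718737
P(at least one) = 1 - 0.718737 = 0.2813

P = 0.2813


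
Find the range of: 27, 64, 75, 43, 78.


Max = 78, Min = 27
Range = 78 - 27 = 51

Range = 51


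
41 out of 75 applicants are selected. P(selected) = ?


P = 41/75 = 0.5467

P = 0.5467


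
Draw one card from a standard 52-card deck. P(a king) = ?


4 kings in 52 cards
P = 4/52 = 0.0769

P = 0.0769


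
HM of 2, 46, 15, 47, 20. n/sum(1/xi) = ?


Sum of reciprocals = 1/2 + 1/46 + 1/15 + 1/47 + 1/20 = 0.659682
HM = 5/0.659682 = 7.5794

HM = 7.5794


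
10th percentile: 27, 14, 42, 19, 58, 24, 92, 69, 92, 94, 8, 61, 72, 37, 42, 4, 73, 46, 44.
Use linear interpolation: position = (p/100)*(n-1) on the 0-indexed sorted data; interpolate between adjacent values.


Sorted: 4, 8, 14, 19, 24, 27, 37, 42, 42, 44, 46, 58, 61, 69, 72, 73, 92, 92, 94
n = 19
Index = 10/100 * 18 = 1.8000
Lower = data[1] = 8, Upper = data[2] = 14
P10 = 8 + 0.8000*(6) = 12.8000

P10 = 12.8000


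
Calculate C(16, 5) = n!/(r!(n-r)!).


C(16,5) = 16!/(5! × 11!)
= 20922789888000/(120 × 39916800)
= 4368

C(16,5) = 4368


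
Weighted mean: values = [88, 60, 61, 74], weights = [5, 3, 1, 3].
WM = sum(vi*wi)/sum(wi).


Numerator = 88*5 + 60*3 + 61*1 + 74*3 = 903
Denominator = 5 + 3 + 1 + 3 = 12
WM = 903/12 = 75.2500

WM = 75.2500


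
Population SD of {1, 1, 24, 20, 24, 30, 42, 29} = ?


Mean = 21.3750
Variance = 175.4844
SD = sqrt(175.4844) = 13.2471

SD = 13.2471


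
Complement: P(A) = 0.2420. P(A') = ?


P(not A) = 1 - 0.2420 = 0.7580

P(not A) = 0.7580


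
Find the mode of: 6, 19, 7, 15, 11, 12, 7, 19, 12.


Frequencies: 6:1, 7:2, 11:1, 12:2, 15:1, 19:2
Max frequency = 2
Mode = 7, 12, 19

Mode = 7, 12, 19


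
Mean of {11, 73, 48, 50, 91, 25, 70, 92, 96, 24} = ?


Sum = 11 + 73 + 48 + 50 + 91 + 25 + 70 + 92 + 96 + 24 = 580
n = 10
Mean = 580/10 = 58.0000

Mean = 58.0000


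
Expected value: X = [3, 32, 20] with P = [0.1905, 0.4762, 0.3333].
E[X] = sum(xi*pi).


E[X] = 3*0.1905 + 32*0.4762 + 20*0.3333
= 0.5715 + 15.2384 + 6.6660
= 22.4759

E[X] = 22.4759


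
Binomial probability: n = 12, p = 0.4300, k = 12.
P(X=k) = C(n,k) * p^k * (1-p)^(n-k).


C(12,12) = 1
p^12 = 3.995963e-05
(1-p)^0 = 1.000000
P = 1 * 3.995963e-05 * 1.000000 = 3.9960e-05

P(X=12) = 3.9960e-05


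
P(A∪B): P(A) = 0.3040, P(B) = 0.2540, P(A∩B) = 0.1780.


P(A∪B) = 0.3040 + 0.2540 - 0.1780
= 0.5580 - 0.1780
= 0.3800

P(A∪B) = 0.3800


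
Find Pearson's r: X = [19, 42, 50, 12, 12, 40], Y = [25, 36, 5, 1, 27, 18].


Mean X = 29.1667, Mean Y = 18.6667
SD X = 15.323366, SD Y = 12.310790
Cov = 4.388889
r = 4.388889/(15.323366*12.310790) = 0.0233

r = 0.0233


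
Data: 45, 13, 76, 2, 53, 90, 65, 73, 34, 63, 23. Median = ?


Sorted: 2, 13, 23, 34, 45, 53, 63, 65, 73, 76, 90
n = 11 (odd)
Middle value = 53

Median = 53


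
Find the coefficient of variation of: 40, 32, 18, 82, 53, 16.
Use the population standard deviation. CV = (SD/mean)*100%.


Mean = 40.1667
SD = 22.5715
CV = (22.5715/40.1667)*100 = 56.1946%

CV = 56.1946%


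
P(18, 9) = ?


P(18,9) = 18!/9!
= 6402373705728000/362880
= 17643225600

P(18,9) = 17643225600


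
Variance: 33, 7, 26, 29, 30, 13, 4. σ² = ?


Mean = 20.2857
Squared deviations: 161.6531, 176.5102, 32.6531, 75.9388, 94.3673, 53.0816, 265.2245
Sum = 859.4286
Variance = 859.4286/7 = 122.7755

Variance = 122.7755


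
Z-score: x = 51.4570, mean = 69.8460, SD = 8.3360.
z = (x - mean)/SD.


z = (51.4570 - 69.8460)/8.3360
= -18.3890/8.3360
= -2.2060

z = -2.2060


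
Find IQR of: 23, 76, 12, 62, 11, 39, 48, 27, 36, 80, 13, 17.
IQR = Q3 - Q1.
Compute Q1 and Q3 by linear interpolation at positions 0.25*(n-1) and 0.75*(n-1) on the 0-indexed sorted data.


Sorted: 11, 12, 13, 17, 23, 27, 36, 39, 48, 62, 76, 80
Q1 (25th %ile) = 16.0000
Q3 (75th %ile) = 51.5000
IQR = 51.5000 - 16.0000 = 35.5000

IQR = 35.5000


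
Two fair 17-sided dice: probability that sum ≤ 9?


Total outcomes = 17×17 = 289
Favorable (sum ≤ 9): 36
P = 36/289 = 0.1246

P = 0.1246


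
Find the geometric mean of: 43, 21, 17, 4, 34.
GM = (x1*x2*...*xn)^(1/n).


Product = 43 × 21 × 17 × 4 × 34 = 2087736
GM = 2087736^(1/5) = 18.3626

GM = 18.3626


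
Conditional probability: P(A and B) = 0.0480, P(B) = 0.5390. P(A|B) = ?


P(A|B) = 0.0480/0.5390 = 0.0891

P(A|B) = 0.0891


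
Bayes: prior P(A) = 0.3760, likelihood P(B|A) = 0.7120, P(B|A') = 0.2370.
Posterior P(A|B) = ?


P(B) = P(B|A)*P(A) + P(B|A')*P(A')
= 0.7120*0.3760 + 0.2370*0.6240
= 0.267712 + 0.147888 = 0.415600
P(A|B) = 0.267712/0.415600 = 0.6442

P(A|B) = 0.6442


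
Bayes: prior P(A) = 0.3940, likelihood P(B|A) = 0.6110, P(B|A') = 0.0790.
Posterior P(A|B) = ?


P(B) = P(B|A)*P(A) + P(B|A')*P(A')
= 0.6110*0.3940 + 0.0790*0.6060
= 0.240734 + 0.047874 = 0.288608
P(A|B) = 0.240734/0.288608 = 0.8341

P(A|B) = 0.8341


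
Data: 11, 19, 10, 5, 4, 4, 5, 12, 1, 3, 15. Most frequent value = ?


Frequencies: 1:1, 3:1, 4:2, 5:2, 10:1, 11:1, 12:1, 15:1, 19:1
Max frequency = 2
Mode = 4, 5

Mode = 4, 5


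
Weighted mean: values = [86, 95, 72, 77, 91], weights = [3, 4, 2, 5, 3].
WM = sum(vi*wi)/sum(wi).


Numerator = 86*3 + 95*4 + 72*2 + 77*5 + 91*3 = 1440
Denominator = 3 + 4 + 2 + 5 + 3 = 17
WM = 1440/17 = 84.7059

WM = 84.7059


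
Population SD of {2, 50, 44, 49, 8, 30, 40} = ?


Mean = 31.8571
Variance = 328.6939
SD = sqrt(328.6939) = 18.1299

SD = 18.1299


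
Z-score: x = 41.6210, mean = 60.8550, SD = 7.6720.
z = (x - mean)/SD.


z = (41.6210 - 60.8550)/7.6720
= -19.2340/7.6720
= -2.5070

z = -2.5070


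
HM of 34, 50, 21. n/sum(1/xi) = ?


Sum of reciprocals = 1/34 + 1/50 + 1/21 = 0.097031
HM = 3/0.097031 = 30.9180

HM = 30.9180


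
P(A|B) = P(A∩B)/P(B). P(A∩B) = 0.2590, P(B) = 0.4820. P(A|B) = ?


P(A|B) = 0.2590/0.4820 = 0.5373

P(A|B) = 0.5373


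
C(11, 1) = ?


C(11,1) = 11!/(1! × 10!)
= 39916800/(1 × 3628800)
= 11

C(11,1) = 11


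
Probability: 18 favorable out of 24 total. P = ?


P = 18/24 = 0.7500

P = 0.7500


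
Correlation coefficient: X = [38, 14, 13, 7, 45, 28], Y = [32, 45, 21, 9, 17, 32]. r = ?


Mean X = 24.1667, Mean Y = 26.0000
SD X = 13.921406, SD Y = 11.747340
Cov = 12.166667
r = 12.166667/(13.921406*11.747340) = 0.0744

r = 0.0744


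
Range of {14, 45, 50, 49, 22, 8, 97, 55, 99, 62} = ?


Max = 99, Min = 8
Range = 99 - 8 = 91

Range = 91


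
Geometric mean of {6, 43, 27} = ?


Product = 6 × 43 × 27 = 6966
GM = 6966^(1/3) = 19.0983

GM = 19.0983


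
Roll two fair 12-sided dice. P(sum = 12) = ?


Total outcomes = 12×12 = 144
Favorable (sum = 12): 11
P = 11/144 = 0.0764

P = 0.0764


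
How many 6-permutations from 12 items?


P(12,6) = 12!/6!
= 479001600/720
= 665280

P(12,6) = 665280


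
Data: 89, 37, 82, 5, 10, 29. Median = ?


Sorted: 5, 10, 29, 37, 82, 89
n = 6 (even)
Middle values: 29 and 37
Median = (29+37)/2 = 33.0000

Median = 33.0000


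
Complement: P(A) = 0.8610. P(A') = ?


P(not A) = 1 - 0.8610 = 0.1390

P(not A) = 0.1390


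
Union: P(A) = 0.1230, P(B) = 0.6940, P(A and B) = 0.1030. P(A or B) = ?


P(A∪B) = 0.1230 + 0.6940 - 0.1030
= 0.8170 - 0.1030
= 0.7140

P(A∪B) = 0.7140


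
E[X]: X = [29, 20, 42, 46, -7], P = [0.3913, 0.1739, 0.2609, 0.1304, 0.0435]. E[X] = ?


E[X] = 29*0.3913 + 20*0.1739 + 42*0.2609 + 46*0.1304 - 7*0.0435
= 11.3477 + 3.4780 + 10.9578 + 5.9984 - 0.3045
= 31.4774

E[X] = 31.4774


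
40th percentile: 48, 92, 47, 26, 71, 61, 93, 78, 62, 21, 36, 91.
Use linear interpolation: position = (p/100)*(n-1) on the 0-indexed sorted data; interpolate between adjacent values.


Sorted: 21, 26, 36, 47, 48, 61, 62, 71, 78, 91, 92, 93
n = 12
Index = 40/100 * 11 = 4.4000
Lower = data[4] = 48, Upper = data[5] = 61
P40 = 48 + 0.4000*(13) = 53.2000

P40 = 53.2000


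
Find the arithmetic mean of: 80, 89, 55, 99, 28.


Sum = 80 + 89 + 55 + 99 + 28 = 351
n = 5
Mean = 351/5 = 70.2000

Mean = 70.2000


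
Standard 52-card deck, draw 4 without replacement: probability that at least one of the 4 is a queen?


P(at least one) = 1 - P(none)
P(none) = (48/52) × (47/51) × (46/50) × (45/49) = 0.718737
P(at least one) = 1 - 0.718737 = 0.2813

P = 0.2813


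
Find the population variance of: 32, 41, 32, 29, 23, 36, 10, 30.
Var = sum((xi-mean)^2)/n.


Mean = 29.1250
Squared deviations: 8.2656, 141.0156, 8.2656, 0.0156, 37.5156, 47.2656, 365.7656, 0.7656
Sum = 608.8750
Variance = 608.8750/8 = 76.1094

Variance = 76.1094
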